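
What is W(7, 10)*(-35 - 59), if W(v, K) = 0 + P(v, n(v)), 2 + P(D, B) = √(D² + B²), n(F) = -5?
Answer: 188 - 94*√74 ≈ -620.62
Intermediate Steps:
P(D, B) = -2 + √(B² + D²) (P(D, B) = -2 + √(D² + B²) = -2 + √(B² + D²))
W(v, K) = -2 + √(25 + v²) (W(v, K) = 0 + (-2 + √((-5)² + v²)) = 0 + (-2 + √(25 + v²)) = -2 + √(25 + v²))
W(7, 10)*(-35 - 59) = (-2 + √(25 + 7²))*(-35 - 59) = (-2 + √(25 + 49))*(-94) = (-2 + √74)*(-94) = 188 - 94*√74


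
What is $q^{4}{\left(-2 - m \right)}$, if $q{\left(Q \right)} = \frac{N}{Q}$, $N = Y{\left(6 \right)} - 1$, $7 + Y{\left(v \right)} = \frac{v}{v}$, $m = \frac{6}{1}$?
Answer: $\frac{2401}{4096} \approx 0.58618$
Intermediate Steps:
$m = 6$ ($m = 6 \cdot 1 = 6$)
$Y{\left(v \right)} = -6$ ($Y{\left(v \right)} = -7 + \frac{v}{v} = -7 + 1 = -6$)
$N = -7$ ($N = -6 - 1 = -7$)
$q{\left(Q \right)} = - \frac{7}{Q}$
$q^{4}{\left(-2 - m \right)} = \left(- \frac{7}{-2 - 6}\right)^{4} = \left(- \frac{7}{-8}\right)^{4} = \left(\left(-7\right) \left(- \frac{1}{8}\right)\right)^{4} = \left(\frac{7}{8}\right)^{4} = \frac{2401}{4096}$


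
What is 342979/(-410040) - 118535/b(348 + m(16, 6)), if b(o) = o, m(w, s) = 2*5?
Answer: -24363438941/73397160 ≈ -331.94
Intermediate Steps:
m(w, s) = 10
342979/(-410040) - 118535/b(348 + m(16, 6)) = 342979/(-410040) - 118535/(348 + 10) = 342979*(-1/410040) - 118535/358 = -342979/410040 - 118535*1/358 = -342979/410040 - 118535/358 = -24363438941/73397160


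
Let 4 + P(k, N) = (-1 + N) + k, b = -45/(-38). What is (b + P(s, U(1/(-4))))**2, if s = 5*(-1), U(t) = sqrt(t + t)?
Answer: 111503/1444 - 335*I*sqrt(2)/38 ≈ 77.218 - 12.467*I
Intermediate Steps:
U(t) = sqrt(2)*sqrt(t) (U(t) = sqrt(2*t) = sqrt(2)*sqrt(t))
s = -5
b = 45/38 (b = -45*(-1/38) = 45/38 ≈ 1.1842)
P(k, N) = -5 + N + k (P(k, N) = -4 + ((-1 + N) + k) = -4 + (-1 + N + k) = -5 + N + k)
(b + P(s, U(1/(-4))))**2 = (45/38 + (-5 + sqrt(2)*sqrt(1/(-4)) - 5))**2 = (45/38 + (-5 + sqrt(2)*sqrt(-1/4) - 5))**2 = (45/38 + (-5 + sqrt(2)*(I/2) - 5))**2 = (45/38 + (-5 + I*sqrt(2)/2 - 5))**2 = (45/38 + (-10 + I*sqrt(2)/2))**2 = (-335/38 + I*sqrt(2)/2)**2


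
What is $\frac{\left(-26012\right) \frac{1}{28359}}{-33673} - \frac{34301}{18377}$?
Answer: $- \frac{1424115883921}{762991152993} \approx -1.8665$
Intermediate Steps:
$\frac{\left(-26012\right) \frac{1}{28359}}{-33673} - \frac{34301}{18377} = \left(-26012\right) \frac{1}{28359} \left(- \frac{1}{33673}\right) - \frac{34301}{18377} = \left(- \frac{26012}{28359}\right) \left(- \frac{1}{33673}\right) - \frac{34301}{18377} = \frac{26012}{954932607} - \frac{34301}{18377} = - \frac{1424115883921}{762991152993}$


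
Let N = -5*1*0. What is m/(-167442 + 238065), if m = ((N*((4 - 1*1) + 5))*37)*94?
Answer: 0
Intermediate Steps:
N = 0 (N = -5*0 = 0)
m = 0 (m = ((0*((4 - 1*1) + 5))*37)*94 = ((0*((4 - 1) + 5))*37)*94 = ((0*(3 + 5))*37)*94 = ((0*8)*37)*94 = (0*37)*94 = 0*94 = 0)
m/(-167442 + 238065) = 0/(-167442 + 238065) = 0/70623 = 0*(1/70623) = 0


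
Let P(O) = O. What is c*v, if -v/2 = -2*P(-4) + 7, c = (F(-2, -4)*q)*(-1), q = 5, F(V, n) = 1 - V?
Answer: 450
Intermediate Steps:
c = -15 (c = ((1 - 1*(-2))*5)*(-1) = ((1 + 2)*5)*(-1) = (3*5)*(-1) = 15*(-1) = -15)
v = -30 (v = -2*(-2*(-4) + 7) = -2*(8 + 7) = -2*15 = -30)
c*v = -15*(-30) = 450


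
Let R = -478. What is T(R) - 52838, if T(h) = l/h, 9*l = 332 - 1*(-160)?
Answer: -37884928/717 ≈ -52838.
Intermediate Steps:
l = 164/3 (l = (332 - 1*(-160))/9 = (332 + 160)/9 = (⅑)*492 = 164/3 ≈ 54.667)
T(h) = 164/(3*h)
T(R) - 52838 = (164/3)/(-478) - 52838 = (164/3)*(-1/478) - 52838 = -82/717 - 52838 = -37884928/717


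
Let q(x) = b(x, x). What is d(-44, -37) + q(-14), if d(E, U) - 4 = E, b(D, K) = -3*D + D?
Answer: -12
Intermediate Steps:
b(D, K) = -2*D
q(x) = -2*x
d(E, U) = 4 + E
d(-44, -37) + q(-14) = (4 - 44) - 2*(-14) = -40 + 28 = -12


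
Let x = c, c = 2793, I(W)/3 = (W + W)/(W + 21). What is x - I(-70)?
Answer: 19491/7 ≈ 2784.4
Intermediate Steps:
I(W) = 6*W/(21 + W) (I(W) = 3*((W + W)/(W + 21)) = 3*((2*W)/(21 + W)) = 3*(2*W/(21 + W)) = 6*W/(21 + W))
x = 2793
x - I(-70) = 2793 - 6*(-70)/(21 - 70) = 2793 - 6*(-70)/(-49) = 2793 - 6*(-70)*(-1)/49 = 2793 - 1*60/7 = 2793 - 60/7 = 19491/7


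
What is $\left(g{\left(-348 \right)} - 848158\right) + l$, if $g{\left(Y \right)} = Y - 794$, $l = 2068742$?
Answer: $1219442$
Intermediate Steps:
$g{\left(Y \right)} = -794 + Y$
$\left(g{\left(-348 \right)} - 848158\right) + l = \left(\left(-794 - 348\right) - 848158\right) + 2068742 = \left(-1142 - 848158\right) + 2068742 = -849300 + 2068742 = 1219442$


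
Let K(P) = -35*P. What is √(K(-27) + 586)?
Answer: √1531 ≈ 39.128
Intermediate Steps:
√(K(-27) + 586) = √(-35*(-27) + 586) = √(945 + 586) = √1531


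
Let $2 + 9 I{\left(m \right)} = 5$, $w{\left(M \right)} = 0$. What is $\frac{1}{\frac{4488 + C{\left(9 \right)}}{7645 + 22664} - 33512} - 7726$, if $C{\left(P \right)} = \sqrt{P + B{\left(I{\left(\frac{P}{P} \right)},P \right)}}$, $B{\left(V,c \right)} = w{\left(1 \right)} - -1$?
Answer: $- \frac{797066905948644369362}{103166826672291839} - \frac{30309 \sqrt{10}}{1031668266722918390} \approx -7726.0$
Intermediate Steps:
$I{\left(m \right)} = \frac{1}{3}$ ($I{\left(m \right)} = - \frac{2}{9} + \frac{1}{9} \cdot 5 = - \frac{2}{9} + \frac{5}{9} = \frac{1}{3}$)
$B{\left(V,c \right)} = 1$ ($B{\left(V,c \right)} = 0 - -1 = 0 + 1 = 1$)
$C{\left(P \right)} = \sqrt{1 + P}$ ($C{\left(P \right)} = \sqrt{P + 1} = \sqrt{1 + P}$)
$\frac{1}{\frac{4488 + C{\left(9 \right)}}{7645 + 22664} - 33512} - 7726 = \frac{1}{\frac{4488 + \sqrt{1 + 9}}{7645 + 22664} - 33512} - 7726 = \frac{1}{\frac{4488 + \sqrt{10}}{30309} - 33512} - 7726 = \frac{1}{\left(4488 + \sqrt{10}\right) \frac{1}{30309} - 33512} - 7726 = \frac{1}{\left(\frac{1496}{10103} + \frac{\sqrt{10}}{30309}\right) - 33512} - 7726 = \frac{1}{- \frac{338570240}{10103} + \frac{\sqrt{10}}{30309}} - 7726 = -7726 + \frac{1}{- \frac{338570240}{10103} + \frac{\sqrt{10}}{30309}}$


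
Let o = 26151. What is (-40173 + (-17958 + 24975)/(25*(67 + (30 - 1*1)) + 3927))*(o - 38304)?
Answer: 343210920418/703 ≈ 4.8821e+8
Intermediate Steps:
(-40173 + (-17958 + 24975)/(25*(67 + (30 - 1*1)) + 3927))*(o - 38304) = (-40173 + (-17958 + 24975)/(25*(67 + (30 - 1*1)) + 3927))*(26151 - 38304) = (-40173 + 7017/(25*(67 + (30 - 1)) + 3927))*(-12153) = (-40173 + 7017/(25*(67 + 29) + 3927))*(-12153) = (-40173 + 7017/(25*96 + 3927))*(-12153) = (-40173 + 7017/(2400 + 3927))*(-12153) = (-40173 + 7017/6327)*(-12153) = (-40173 + 7017*(1/6327))*(-12153) = (-40173 + 2339/2109)*(-12153) = -84722518/2109*(-12153) = 343210920418/703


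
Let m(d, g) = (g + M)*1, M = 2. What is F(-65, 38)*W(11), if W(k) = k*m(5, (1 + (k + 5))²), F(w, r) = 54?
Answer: 172854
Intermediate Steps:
m(d, g) = 2 + g (m(d, g) = (g + 2)*1 = (2 + g)*1 = 2 + g)
W(k) = k*(2 + (6 + k)²) (W(k) = k*(2 + (1 + (k + 5))²) = k*(2 + (1 + (5 + k))²) = k*(2 + (6 + k)²))
F(-65, 38)*W(11) = 54*(11*(2 + (6 + 11)²)) = 54*(11*(2 + 17²)) = 54*(11*(2 + 289)) = 54*(11*291) = 54*3201 = 172854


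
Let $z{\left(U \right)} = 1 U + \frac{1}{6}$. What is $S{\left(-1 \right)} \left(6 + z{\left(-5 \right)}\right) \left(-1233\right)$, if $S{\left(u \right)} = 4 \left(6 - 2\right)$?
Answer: $-23016$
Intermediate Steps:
$S{\left(u \right)} = 16$ ($S{\left(u \right)} = 4 \cdot 4 = 16$)
$z{\left(U \right)} = \frac{1}{6} + U$ ($z{\left(U \right)} = U + \frac{1}{6} = \frac{1}{6} + U$)
$S{\left(-1 \right)} \left(6 + z{\left(-5 \right)}\right) \left(-1233\right) = 16 \left(6 + \left(\frac{1}{6} - 5\right)\right) \left(-1233\right) = 16 \left(6 - \frac{29}{6}\right) \left(-1233\right) = 16 \cdot \frac{7}{6} \left(-1233\right) = \frac{56}{3} \left(-1233\right) = -23016$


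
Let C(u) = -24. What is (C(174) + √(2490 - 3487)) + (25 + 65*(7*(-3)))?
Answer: -1364 + I*√997 ≈ -1364.0 + 31.575*I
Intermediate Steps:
(C(174) + √(2490 - 3487)) + (25 + 65*(7*(-3))) = (-24 + √(2490 - 3487)) + (25 + 65*(7*(-3))) = (-24 + √(-997)) + (25 + 65*(-21)) = (-24 + I*√997) + (25 - 1365) = (-24 + I*√997) - 1340 = -1364 + I*√997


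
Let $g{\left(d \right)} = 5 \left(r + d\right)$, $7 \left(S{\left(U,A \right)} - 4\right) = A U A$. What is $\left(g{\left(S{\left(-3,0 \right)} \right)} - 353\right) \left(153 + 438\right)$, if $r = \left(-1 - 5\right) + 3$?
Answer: $-205668$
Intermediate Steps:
$S{\left(U,A \right)} = 4 + \frac{U A^{2}}{7}$ ($S{\left(U,A \right)} = 4 + \frac{A U A}{7} = 4 + \frac{U A^{2}}{7}$)
$r = -3$ ($r = -6 + 3 = -3$)
$g{\left(d \right)} = -15 + 5 d$ ($g{\left(d \right)} = 5 \left(-3 + d\right) = -15 + 5 d$)
$\left(g{\left(S{\left(-3,0 \right)} \right)} - 353\right) \left(153 + 438\right) = \left(\left(-15 + 5 \left(4 + \frac{1}{7} \left(-3\right) 0^{2}\right)\right) - 353\right) \left(153 + 438\right) = \left(\left(-15 + 5 \left(4 + \frac{1}{7} \left(-3\right) 0\right)\right) - 353\right) 591 = \left(\left(-15 + 5 \left(4 + 0\right)\right) - 353\right) 591 = \left(\left(-15 + 5 \cdot 4\right) - 353\right) 591 = \left(\left(-15 + 20\right) - 353\right) 591 = \left(5 - 353\right) 591 = \left(-348\right) 591 = -205668$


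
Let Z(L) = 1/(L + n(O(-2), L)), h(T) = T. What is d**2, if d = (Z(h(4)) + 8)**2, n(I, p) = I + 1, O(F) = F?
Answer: 390625/81 ≈ 4822.5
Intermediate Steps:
n(I, p) = 1 + I
Z(L) = 1/(-1 + L) (Z(L) = 1/(L + (1 - 2)) = 1/(L - 1) = 1/(-1 + L))
d = 625/9 (d = (1/(-1 + 4) + 8)**2 = (1/3 + 8)**2 = (25/3)**2 = 625/9 ≈ 69.444)
d**2 = (625/9)**2 = 390625/81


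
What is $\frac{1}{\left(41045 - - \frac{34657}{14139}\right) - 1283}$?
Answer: $\frac{14139}{562229575} \approx 2.5148 \cdot 10^{-5}$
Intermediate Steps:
$\frac{1}{\left(41045 - - \frac{34657}{14139}\right) - 1283} = \frac{1}{\left(41045 + \frac{34657}{14139}\right) - 1283} = \frac{1}{\frac{580369912}{14139} - 1283} = \frac{1}{\frac{562229575}{14139}} = \frac{14139}{562229575}$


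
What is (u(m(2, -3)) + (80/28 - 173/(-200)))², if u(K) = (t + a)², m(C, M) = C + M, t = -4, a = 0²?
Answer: 762367321/1960000 ≈ 388.96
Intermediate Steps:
a = 0
u(K) = 16 (u(K) = (-4 + 0)² = (-4)² = 16)
(u(m(2, -3)) + (80/28 - 173/(-200)))² = (16 + (80/28 - 173/(-200)))² = (16 + (80*(1/28) - 173*(-1/200)))² = (16 + (20/7 + 173/200))² = (16 + 5211/1400)² = (27611/1400)² = 762367321/1960000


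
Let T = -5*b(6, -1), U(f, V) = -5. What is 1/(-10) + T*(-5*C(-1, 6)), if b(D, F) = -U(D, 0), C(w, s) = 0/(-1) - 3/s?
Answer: -313/5 ≈ -62.600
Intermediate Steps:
C(w, s) = -3/s (C(w, s) = 0*(-1) - 3/s = 0 - 3/s = -3/s)
b(D, F) = 5 (b(D, F) = -1*(-5) = 5)
T = -25 (T = -5*5 = -25)
1/(-10) + T*(-5*C(-1, 6)) = 1/(-10) - (-125)*(-3/6) = -1/10 - (-125)*(-3*1/6) = -1/10 - (-125)*(-1)/2 = -1/10 - 25*5/2 = -1/10 - 125/2 = -313/5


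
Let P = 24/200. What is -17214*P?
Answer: -51642/25 ≈ -2065.7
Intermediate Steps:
P = 3/25 (P = 24*(1/200) = 3/25 ≈ 0.12000)
-17214*P = -17214*3/25 = -51642/25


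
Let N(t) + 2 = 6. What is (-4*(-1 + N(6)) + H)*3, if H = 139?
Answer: 381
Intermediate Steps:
N(t) = 4 (N(t) = -2 + 6 = 4)
(-4*(-1 + N(6)) + H)*3 = (-4*(-1 + 4) + 139)*3 = (-4*3 + 139)*3 = (-12 + 139)*3 = 127*3 = 381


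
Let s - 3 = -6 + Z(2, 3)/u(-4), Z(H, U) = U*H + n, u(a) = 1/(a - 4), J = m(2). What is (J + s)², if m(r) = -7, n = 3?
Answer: 6724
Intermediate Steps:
J = -7
u(a) = 1/(-4 + a)
Z(H, U) = 3 + H*U (Z(H, U) = U*H + 3 = H*U + 3 = 3 + H*U)
s = -75 (s = 3 + (-6 + (3 + 2*3)/(1/(-4 - 4))) = 3 + (-6 + (3 + 6)/(1/(-8))) = 3 + (-6 + 9/(-⅛)) = 3 + (-6 + 9*(-8)) = 3 + (-6 - 72) = 3 - 78 = -75)
(J + s)² = (-7 - 75)² = (-82)² = 6724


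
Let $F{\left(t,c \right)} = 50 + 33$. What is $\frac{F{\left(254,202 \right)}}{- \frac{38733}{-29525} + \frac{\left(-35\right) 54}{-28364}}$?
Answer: $\frac{4964864950}{82458933} \approx 60.21$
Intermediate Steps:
$F{\left(t,c \right)} = 83$
$\frac{F{\left(254,202 \right)}}{- \frac{38733}{-29525} + \frac{\left(-35\right) 54}{-28364}} = \frac{83}{- \frac{38733}{-29525} + \frac{\left(-35\right) 54}{-28364}} = \frac{83}{\left(-38733\right) \left(- \frac{1}{29525}\right) - - \frac{135}{2026}} = \frac{83}{\frac{38733}{29525} + \frac{135}{2026}} = \frac{83}{\frac{82458933}{59817650}} = 83 \cdot \frac{59817650}{82458933} = \frac{4964864950}{82458933}$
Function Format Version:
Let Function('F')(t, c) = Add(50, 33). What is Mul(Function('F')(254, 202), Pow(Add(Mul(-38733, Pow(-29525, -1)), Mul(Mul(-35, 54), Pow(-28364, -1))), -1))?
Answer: Rational(4964864950, 82458933) ≈ 60.210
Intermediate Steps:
Function('F')(t, c) = 83
Mul(Function('F')(254, 202), Pow(Add(Mul(-38733, Pow(-29525, -1)), Mul(Mul(-35, 54), Pow(-28364, -1))), -1)) = Mul(83, Pow(Add(Mul(-38733, Pow(-29525, -1)), Mul(Mul(-35, 54), Pow(-28364, -1))), -1)) = Mul(83, Pow(Add(Mul(-38733, Rational(-1, 29525)), Mul(-1890, Rational(-1, 28364))), -1)) = Mul(83, Pow(Add(Rational(38733, 29525), Rational(135, 2026)), -1)) = Mul(83, Pow(Rational(82458933, 59817650), -1)) = Mul(83, Rational(59817650, 82458933)) = Rational(4964864950, 82458933)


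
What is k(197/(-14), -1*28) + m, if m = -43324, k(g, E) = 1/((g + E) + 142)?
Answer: -60610262/1399 ≈ -43324.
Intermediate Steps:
k(g, E) = 1/(142 + E + g) (k(g, E) = 1/((E + g) + 142) = 1/(142 + E + g))
k(197/(-14), -1*28) + m = 1/(142 - 1*28 + 197/(-14)) - 43324 = 1/(142 - 28 + 197*(-1/14)) - 43324 = 1/(142 - 28 - 197/14) - 43324 = 1/(1399/14) - 43324 = 14/1399 - 43324 = -60610262/1399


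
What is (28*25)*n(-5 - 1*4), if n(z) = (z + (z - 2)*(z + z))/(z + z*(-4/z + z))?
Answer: 33075/17 ≈ 1945.6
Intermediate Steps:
n(z) = (z + 2*z*(-2 + z))/(z + z*(z - 4/z)) (n(z) = (z + (-2 + z)*(2*z))/(z + z*(z - 4/z)) = (z + 2*z*(-2 + z))/(z + z*(z - 4/z)))
(28*25)*n(-5 - 1*4) = (28*25)*((-5 - 1*4)*(-3 + 2*(-5 - 1*4))/(-4 + (-5 - 1*4) + (-5 - 1*4)²)) = 700*((-5 - 4)*(-3 + 2*(-5 - 4))/(-4 + (-5 - 4) + (-5 - 4)²)) = 700*(-9*(-3 + 2*(-9))/(-4 - 9 + (-9)²)) = 700*(-9*(-3 - 18)/(-4 - 9 + 81)) = 700*(-9*(-21)/68) = 700*(-9*1/68*(-21)) = 700*(189/68) = 33075/17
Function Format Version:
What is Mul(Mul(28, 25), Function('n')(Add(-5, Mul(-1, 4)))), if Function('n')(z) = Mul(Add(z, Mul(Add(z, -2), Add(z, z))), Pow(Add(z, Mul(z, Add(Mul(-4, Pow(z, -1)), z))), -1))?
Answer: Rational(33075, 17) ≈ 1945.6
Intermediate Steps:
Function('n')(z) = Mul(Pow(Add(z, Mul(z, Add(z, Mul(-4, Pow(z, -1))))), -1), Add(z, Mul(2, z, Add(-2, z)))) (Function('n')(z) = Mul(Add(z, Mul(Add(-2, z), Mul(2, z))), Pow(Add(z, Mul(z, Add(z, Mul(-4, Pow(z, -1))))), -1)) = Mul(Add(z, Mul(2, z, Add(-2, z))), Pow(Add(z, Mul(z, Add(z, Mul(-4, Pow(z, -1))))), -1)) = Mul(Pow(Add(z, Mul(z, Add(z, Mul(-4, Pow(z, -1))))), -1), Add(z, Mul(2, z, Add(-2, z)))))
Mul(Mul(28, 25), Function('n')(Add(-5, Mul(-1, 4)))) = Mul(Mul(28, 25), Mul(Add(-5, Mul(-1, 4)), Pow(Add(-4, Add(-5, Mul(-1, 4)), Pow(Add(-5, Mul(-1, 4)), 2)), -1), Add(-3, Mul(2, Add(-5, Mul(-1, 4)))))) = Mul(700, Mul(Add(-5, -4), Pow(Add(-4, Add(-5, -4), Pow(Add(-5, -4), 2)), -1), Add(-3, Mul(2, Add(-5, -4))))) = Mul(700, Mul(-9, Pow(Add(-4, -9, Pow(-9, 2)), -1), Add(-3, Mul(2, -9)))) = Mul(700, Mul(-9, Pow(Add(-4, -9, 81), -1), Add(-3, -18))) = Mul(700, Mul(-9, Pow(68, -1), -21)) = Mul(700, Mul(-9, Rational(1, 68), -21)) = Mul(700, Rational(189, 68)) = Rational(33075, 17)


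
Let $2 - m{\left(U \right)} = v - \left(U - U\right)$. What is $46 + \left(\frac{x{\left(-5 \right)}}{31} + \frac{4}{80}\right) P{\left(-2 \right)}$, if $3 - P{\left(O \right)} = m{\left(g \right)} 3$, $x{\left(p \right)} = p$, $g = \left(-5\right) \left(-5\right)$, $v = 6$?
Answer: $\frac{5497}{124} \approx 44.331$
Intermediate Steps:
$g = 25$
$m{\left(U \right)} = -4$ ($m{\left(U \right)} = 2 - \left(6 - \left(U - U\right)\right) = 2 - \left(6 - 0\right) = 2 - \left(6 + 0\right) = 2 - 6 = -4$)
$P{\left(O \right)} = 15$ ($P{\left(O \right)} = 3 - \left(-4\right) 3 = 3 - -12 = 3 + 12 = 15$)
$46 + \left(\frac{x{\left(-5 \right)}}{31} + \frac{4}{80}\right) P{\left(-2 \right)} = 46 + \left(- \frac{5}{31} + \frac{4}{80}\right) 15 = 46 + \left(\left(-5\right) \frac{1}{31} + 4 \cdot \frac{1}{80}\right) 15 = 46 + \left(- \frac{5}{31} + \frac{1}{20}\right) 15 = 46 - \frac{207}{124} = \frac{5497}{124}$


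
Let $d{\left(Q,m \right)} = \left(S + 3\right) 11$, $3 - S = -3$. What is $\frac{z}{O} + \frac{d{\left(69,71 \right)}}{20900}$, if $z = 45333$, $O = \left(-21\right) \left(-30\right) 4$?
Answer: $\frac{478641}{26600} \approx 17.994$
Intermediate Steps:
$S = 6$ ($S = 3 - -3 = 3 + 3 = 6$)
$O = 2520$ ($O = 630 \cdot 4 = 2520$)
$d{\left(Q,m \right)} = 99$ ($d{\left(Q,m \right)} = \left(6 + 3\right) 11 = 9 \cdot 11 = 99$)
$\frac{z}{O} + \frac{d{\left(69,71 \right)}}{20900} = \frac{45333}{2520} + \frac{99}{20900} = 45333 \cdot \frac{1}{2520} + 99 \cdot \frac{1}{20900} = \frac{5037}{280} + \frac{9}{1900} = \frac{478641}{26600}$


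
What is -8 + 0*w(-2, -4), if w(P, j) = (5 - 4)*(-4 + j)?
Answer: -8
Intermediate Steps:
w(P, j) = -4 + j (w(P, j) = 1*(-4 + j) = -4 + j)
-8 + 0*w(-2, -4) = -8 + 0*(-4 - 4) = -8 + 0*(-8) = -8 + 0 = -8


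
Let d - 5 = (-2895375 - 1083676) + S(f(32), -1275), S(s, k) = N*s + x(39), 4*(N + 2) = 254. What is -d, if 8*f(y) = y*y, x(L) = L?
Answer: 3971135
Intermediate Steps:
N = 123/2 (N = -2 + (¼)*254 = -2 + 127/2 = 123/2 ≈ 61.500)
f(y) = y²/8 (f(y) = (y*y)/8 = y²/8)
S(s, k) = 39 + 123*s/2 (S(s, k) = 123*s/2 + 39 = 39 + 123*s/2)
d = -3971135 (d = 5 + ((-2895375 - 1083676) + (39 + 123*((⅛)*32²)/2)) = 5 + (-3979051 + (39 + 123*((⅛)*1024)/2)) = 5 + (-3979051 + (39 + (123/2)*128)) = 5 + (-3979051 + (39 + 7872)) = 5 + (-3979051 + 7911) = 5 - 3971140 = -3971135)
-d = -1*(-3971135) = 3971135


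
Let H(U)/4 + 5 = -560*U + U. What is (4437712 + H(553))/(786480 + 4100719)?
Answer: 3201184/4887199 ≈ 0.65501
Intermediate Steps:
H(U) = -20 - 2236*U (H(U) = -20 + 4*(-560*U + U) = -20 + 4*(-559*U) = -20 - 2236*U)
(4437712 + H(553))/(786480 + 4100719) = (4437712 + (-20 - 2236*553))/(786480 + 4100719) = (4437712 + (-20 - 1236508))/4887199 = (4437712 - 1236528)*(1/4887199) = 3201184*(1/4887199) = 3201184/4887199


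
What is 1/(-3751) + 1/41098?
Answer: -37347/154158598 ≈ -0.00024226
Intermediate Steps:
1/(-3751) + 1/41098 = -1/3751 + 1/41098 = -37347/154158598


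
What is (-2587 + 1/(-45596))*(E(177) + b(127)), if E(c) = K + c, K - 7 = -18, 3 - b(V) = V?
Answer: -2477093913/22798 ≈ -1.0865e+5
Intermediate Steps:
b(V) = 3 - V
K = -11 (K = 7 - 18 = -11)
E(c) = -11 + c
(-2587 + 1/(-45596))*(E(177) + b(127)) = (-2587 + 1/(-45596))*((-11 + 177) + (3 - 1*127)) = (-2587 - 1/45596)*(166 + (3 - 127)) = -117956853*(166 - 124)/45596 = -117956853/45596*42 = -2477093913/22798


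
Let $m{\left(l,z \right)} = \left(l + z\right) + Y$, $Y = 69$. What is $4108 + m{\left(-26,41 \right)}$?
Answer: $4192$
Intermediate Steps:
$m{\left(l,z \right)} = 69 + l + z$ ($m{\left(l,z \right)} = \left(l + z\right) + 69 = 69 + l + z$)
$4108 + m{\left(-26,41 \right)} = 4108 + \left(69 - 26 + 41\right) = 4108 + 84 = 4192$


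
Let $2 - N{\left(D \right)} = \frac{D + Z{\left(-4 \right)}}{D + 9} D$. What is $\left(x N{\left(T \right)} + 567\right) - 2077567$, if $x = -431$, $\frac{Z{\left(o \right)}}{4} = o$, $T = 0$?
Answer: $-2077862$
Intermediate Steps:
$Z{\left(o \right)} = 4 o$
$N{\left(D \right)} = 2 - \frac{D \left(-16 + D\right)}{9 + D}$ ($N{\left(D \right)} = 2 - \frac{D + 4 \left(-4\right)}{D + 9} D = 2 - \frac{D - 16}{9 + D} D = 2 - \frac{-16 + D}{9 + D} D = 2 - \frac{D \left(-16 + D\right)}{9 + D}$)
$\left(x N{\left(T \right)} + 567\right) - 2077567 = \left(- 431 \frac{18 - 0^{2} + 18 \cdot 0}{9 + 0} + 567\right) - 2077567 = \left(- 431 \frac{18 - 0 + 0}{9} + 567\right) - 2077567 = \left(- 431 \frac{18 + 0 + 0}{9} + 567\right) - 2077567 = \left(- 431 \cdot \frac{1}{9} \cdot 18 + 567\right) - 2077567 = \left(\left(-431\right) 2 + 567\right) - 2077567 = \left(-862 + 567\right) - 2077567 = -295 - 2077567 = -2077862$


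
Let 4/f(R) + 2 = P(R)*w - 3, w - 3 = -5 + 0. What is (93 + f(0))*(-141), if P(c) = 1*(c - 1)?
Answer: -12925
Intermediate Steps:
P(c) = -1 + c (P(c) = 1*(-1 + c) = -1 + c)
w = -2 (w = 3 + (-5 + 0) = 3 - 5 = -2)
f(R) = 4/(-3 - 2*R) (f(R) = 4/(-2 + ((-1 + R)*(-2) - 3)) = 4/(-2 + ((2 - 2*R) - 3)) = 4/(-2 + (-1 - 2*R)) = 4/(-3 - 2*R))
(93 + f(0))*(-141) = (93 - 4/(3 + 2*0))*(-141) = (93 - 4/(3 + 0))*(-141) = (93 - 4/3)*(-141) = (275/3)*(-141) = -12925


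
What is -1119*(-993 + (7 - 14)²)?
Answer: 1056336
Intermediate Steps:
-1119*(-993 + (7 - 14)²) = -1119*(-993 + (-7)²) = -1119*(-993 + 49) = -1119*(-944) = 1056336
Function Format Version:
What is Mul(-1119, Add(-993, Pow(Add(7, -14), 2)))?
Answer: 1056336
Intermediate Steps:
Mul(-1119, Add(-993, Pow(Add(7, -14), 2))) = Mul(-1119, Add(-993, Pow(-7, 2))) = Mul(-1119, Add(-993, 49)) = Mul(-1119, -944) = 1056336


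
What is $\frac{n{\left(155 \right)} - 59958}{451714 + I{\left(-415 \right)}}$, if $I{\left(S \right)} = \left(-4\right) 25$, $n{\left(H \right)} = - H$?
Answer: $- \frac{60113}{451614} \approx -0.13311$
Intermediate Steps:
$I{\left(S \right)} = -100$
$\frac{n{\left(155 \right)} - 59958}{451714 + I{\left(-415 \right)}} = \frac{\left(-1\right) 155 - 59958}{451714 - 100} = \frac{-155 - 59958}{451614} = \left(-60113\right) \frac{1}{451614} = - \frac{60113}{451614}$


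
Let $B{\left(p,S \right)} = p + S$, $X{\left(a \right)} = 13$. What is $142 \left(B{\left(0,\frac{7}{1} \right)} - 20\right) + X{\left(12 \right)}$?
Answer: $-1833$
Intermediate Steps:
$B{\left(p,S \right)} = S + p$
$142 \left(B{\left(0,\frac{7}{1} \right)} - 20\right) + X{\left(12 \right)} = 142 \left(\left(\frac{7}{1} + 0\right) - 20\right) + 13 = 142 \left(\left(7 \cdot 1 + 0\right) - 20\right) + 13 = 142 \left(\left(7 + 0\right) - 20\right) + 13 = 142 \left(7 - 20\right) + 13 = 142 \left(-13\right) + 13 = -1846 + 13 = -1833$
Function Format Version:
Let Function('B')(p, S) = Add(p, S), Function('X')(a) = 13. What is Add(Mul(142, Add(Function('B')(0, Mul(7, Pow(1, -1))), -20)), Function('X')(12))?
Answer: -1833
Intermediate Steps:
Function('B')(p, S) = Add(S, p)
Add(Mul(142, Add(Function('B')(0, Mul(7, Pow(1, -1))), -20)), Function('X')(12)) = Add(Mul(142, Add(Add(Mul(7, Pow(1, -1)), 0), -20)), 13) = Add(Mul(142, Add(Add(Mul(7, 1), 0), -20)), 13) = Add(Mul(142, Add(Add(7, 0), -20)), 13) = Add(Mul(142, Add(7, -20)), 13) = Add(Mul(142, -13), 13) = Add(-1846, 13) = -1833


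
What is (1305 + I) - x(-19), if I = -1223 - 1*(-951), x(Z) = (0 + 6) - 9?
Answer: 1036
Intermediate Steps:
x(Z) = -3 (x(Z) = 6 - 9 = -3)
I = -272 (I = -1223 + 951 = -272)
(1305 + I) - x(-19) = (1305 - 272) - 1*(-3) = 1033 + 3 = 1036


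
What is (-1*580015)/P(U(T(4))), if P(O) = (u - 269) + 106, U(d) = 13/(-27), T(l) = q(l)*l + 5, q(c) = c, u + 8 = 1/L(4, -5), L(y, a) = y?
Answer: 2320060/683 ≈ 3396.9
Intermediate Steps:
u = -31/4 (u = -8 + 1/4 = -8 + ¼ = -31/4 ≈ -7.7500)
T(l) = 5 + l² (T(l) = l*l + 5 = l² + 5 = 5 + l²)
U(d) = -13/27 (U(d) = 13*(-1/27) = -13/27)
P(O) = -683/4 (P(O) = (-31/4 - 269) + 106 = -1107/4 + 106 = -683/4)
(-1*580015)/P(U(T(4))) = (-1*580015)/(-683/4) = -580015*(-4/683) = 2320060/683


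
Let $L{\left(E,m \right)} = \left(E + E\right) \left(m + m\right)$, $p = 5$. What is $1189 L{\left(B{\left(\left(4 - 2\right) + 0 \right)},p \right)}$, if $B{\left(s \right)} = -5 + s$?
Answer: $-71340$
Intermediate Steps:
$L{\left(E,m \right)} = 4 E m$ ($L{\left(E,m \right)} = 2 E 2 m = 4 E m$)
$1189 L{\left(B{\left(\left(4 - 2\right) + 0 \right)},p \right)} = 1189 \cdot 4 \left(-5 + \left(\left(4 - 2\right) + 0\right)\right) 5 = 1189 \cdot 4 \left(-5 + \left(2 + 0\right)\right) 5 = 1189 \cdot 4 \left(-5 + 2\right) 5 = 1189 \cdot 4 \left(-3\right) 5 = 1189 \left(-60\right) = -71340$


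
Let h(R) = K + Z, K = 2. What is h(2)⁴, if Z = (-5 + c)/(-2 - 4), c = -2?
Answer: 130321/1296 ≈ 100.56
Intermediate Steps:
Z = 7/6 (Z = (-5 - 2)/(-2 - 4) = -7/(-6) = -7*(-⅙) = 7/6 ≈ 1.1667)
h(R) = 19/6 (h(R) = 2 + 7/6 = 19/6)
h(2)⁴ = (19/6)⁴ = 130321/1296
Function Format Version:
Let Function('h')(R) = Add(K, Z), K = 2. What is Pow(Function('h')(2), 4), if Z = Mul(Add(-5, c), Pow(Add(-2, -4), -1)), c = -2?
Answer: Rational(130321, 1296) ≈ 100.56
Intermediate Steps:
Z = Rational(7, 6) (Z = Mul(Add(-5, -2), Pow(Add(-2, -4), -1)) = Mul(-7, Pow(-6, -1)) = Mul(-7, Rational(-1, 6)) = Rational(7, 6) ≈ 1.1667)
Function('h')(R) = Rational(19, 6) (Function('h')(R) = Add(2, Rational(7, 6)) = Rational(19, 6))
Pow(Function('h')(2), 4) = Pow(Rational(19, 6), 4) = Rational(130321, 1296)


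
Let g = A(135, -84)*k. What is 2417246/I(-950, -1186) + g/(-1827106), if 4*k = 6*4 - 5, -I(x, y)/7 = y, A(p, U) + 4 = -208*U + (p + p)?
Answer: 4415865180915/15168634012 ≈ 291.12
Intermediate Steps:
A(p, U) = -4 - 208*U + 2*p (A(p, U) = -4 + (-208*U + (p + p)) = -4 + (-208*U + 2*p) = -4 - 208*U + 2*p)
I(x, y) = -7*y
k = 19/4 (k = (6*4 - 5)/4 = (24 - 5)/4 = (¼)*19 = 19/4 ≈ 4.7500)
g = 168511/2 (g = (-4 - 208*(-84) + 2*135)*(19/4) = (-4 + 17472 + 270)*(19/4) = 17738*(19/4) = 168511/2 ≈ 84256.)
2417246/I(-950, -1186) + g/(-1827106) = 2417246/((-7*(-1186))) + (168511/2)/(-1827106) = 2417246/8302 + (168511/2)*(-1/1827106) = 2417246*(1/8302) - 168511/3654212 = 1208623/4151 - 168511/3654212 = 4415865180915/15168634012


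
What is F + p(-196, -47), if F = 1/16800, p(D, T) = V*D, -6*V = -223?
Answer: -40794133/5600 ≈ -7284.7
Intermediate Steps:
V = 223/6 (V = -⅙*(-223) = 223/6 ≈ 37.167)
p(D, T) = 223*D/6
F = 1/16800 ≈ 5.9524e-5
F + p(-196, -47) = 1/16800 + (223/6)*(-196) = 1/16800 - 21854/3 = -40794133/5600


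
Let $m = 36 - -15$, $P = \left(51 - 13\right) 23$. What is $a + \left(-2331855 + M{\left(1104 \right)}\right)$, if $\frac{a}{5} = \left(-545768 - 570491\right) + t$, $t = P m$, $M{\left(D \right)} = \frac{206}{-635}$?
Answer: $- \frac{4883328006}{635} \approx -7.6903 \cdot 10^{6}$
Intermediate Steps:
$M{\left(D \right)} = - \frac{206}{635}$ ($M{\left(D \right)} = 206 \left(- \frac{1}{635}\right) = - \frac{206}{635}$)
$P = 874$ ($P = 38 \cdot 23 = 874$)
$m = 51$ ($m = 36 + 15 = 51$)
$t = 44574$ ($t = 874 \cdot 51 = 44574$)
$a = -5358425$ ($a = 5 \left(\left(-545768 - 570491\right) + 44574\right) = 5 \left(-1116259 + 44574\right) = 5 \left(-1071685\right) = -5358425$)
$a + \left(-2331855 + M{\left(1104 \right)}\right) = -5358425 - \frac{1480728131}{635} = - \frac{4883328006}{635}$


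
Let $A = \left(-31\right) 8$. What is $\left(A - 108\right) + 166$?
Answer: $-190$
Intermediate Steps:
$A = -248$
$\left(A - 108\right) + 166 = \left(-248 - 108\right) + 166 = -356 + 166 = -190$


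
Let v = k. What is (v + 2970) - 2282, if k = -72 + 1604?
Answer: 2220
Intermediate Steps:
k = 1532
v = 1532
(v + 2970) - 2282 = (1532 + 2970) - 2282 = 4502 - 2282 = 2220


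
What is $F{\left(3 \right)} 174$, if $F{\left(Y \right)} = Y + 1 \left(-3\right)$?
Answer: $0$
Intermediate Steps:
$F{\left(Y \right)} = -3 + Y$ ($F{\left(Y \right)} = Y - 3 = -3 + Y$)
$F{\left(3 \right)} 174 = \left(-3 + 3\right) 174 = 0 \cdot 174 = 0$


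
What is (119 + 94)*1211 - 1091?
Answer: 256852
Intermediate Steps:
(119 + 94)*1211 - 1091 = 213*1211 - 1091 = 257943 - 1091 = 256852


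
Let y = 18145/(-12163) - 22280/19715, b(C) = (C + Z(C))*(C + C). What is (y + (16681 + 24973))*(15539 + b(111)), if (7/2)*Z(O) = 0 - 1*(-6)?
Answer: 81023617765829859/47958709 ≈ 1.6894e+9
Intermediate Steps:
Z(O) = 12/7 (Z(O) = 2*(0 - 1*(-6))/7 = 2*(0 + 6)/7 = (2/7)*6 = 12/7)
b(C) = 2*C*(12/7 + C) (b(C) = (C + 12/7)*(C + C) = (12/7 + C)*(2*C) = 2*C*(12/7 + C))
y = -125744063/47958709 (y = 18145*(-1/12163) - 22280*1/19715 = -18145/12163 - 4456/3943 = -125744063/47958709 ≈ -2.6219)
(y + (16681 + 24973))*(15539 + b(111)) = (-125744063/47958709 + (16681 + 24973))*(15539 + (2/7)*111*(12 + 7*111)) = (-125744063/47958709 + 41654)*(15539 + (2/7)*111*(12 + 777)) = 1997546320623*(15539 + (2/7)*111*789)/47958709 = 1997546320623*(15539 + 175158/7)/47958709 = (1997546320623/47958709)*(283931/7) = 81023617765829859/47958709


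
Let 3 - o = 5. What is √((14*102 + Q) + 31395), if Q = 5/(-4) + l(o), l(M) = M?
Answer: 43*√71/2 ≈ 181.16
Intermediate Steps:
o = -2 (o = 3 - 1*5 = 3 - 5 = -2)
Q = -13/4 (Q = 5/(-4) - 2 = 5*(-¼) - 2 = -5/4 - 2 = -13/4 ≈ -3.2500)
√((14*102 + Q) + 31395) = √((14*102 - 13/4) + 31395) = √((1428 - 13/4) + 31395) = √(5699/4 + 31395) = √(131279/4) = 43*√71/2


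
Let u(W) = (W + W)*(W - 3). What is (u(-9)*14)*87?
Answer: 263088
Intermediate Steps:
u(W) = 2*W*(-3 + W) (u(W) = (2*W)*(-3 + W) = 2*W*(-3 + W))
(u(-9)*14)*87 = ((2*(-9)*(-3 - 9))*14)*87 = ((2*(-9)*(-12))*14)*87 = (216*14)*87 = 3024*87 = 263088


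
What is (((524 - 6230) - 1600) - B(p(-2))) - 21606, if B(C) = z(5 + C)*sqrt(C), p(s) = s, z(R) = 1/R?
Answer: -28912 - I*sqrt(2)/3 ≈ -28912.0 - 0.4714*I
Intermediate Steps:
B(C) = sqrt(C)/(5 + C)
(((524 - 6230) - 1600) - B(p(-2))) - 21606 = (((524 - 6230) - 1600) - sqrt(-2)/(5 - 2)) - 21606 = ((-5706 - 1600) - I*sqrt(2)/3) - 21606 = (-7306 - I*sqrt(2)/3) - 21606 = -28912 - I*sqrt(2)/3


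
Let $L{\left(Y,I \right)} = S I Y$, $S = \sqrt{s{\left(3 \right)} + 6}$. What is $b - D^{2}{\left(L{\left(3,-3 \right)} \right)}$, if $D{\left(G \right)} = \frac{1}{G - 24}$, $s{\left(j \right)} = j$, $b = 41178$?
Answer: $\frac{107103977}{2601} \approx 41178.0$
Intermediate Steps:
$S = 3$ ($S = \sqrt{3 + 6} = \sqrt{9} = 3$)
$L{\left(Y,I \right)} = 3 I Y$
$D{\left(G \right)} = \frac{1}{-24 + G}$
$b - D^{2}{\left(L{\left(3,-3 \right)} \right)} = 41178 - \left(\frac{1}{-24 + 3 \left(-3\right) 3}\right)^{2} = 41178 - \left(\frac{1}{-24 - 27}\right)^{2} = 41178 - \left(\frac{1}{-51}\right)^{2} = 41178 - \left(- \frac{1}{51}\right)^{2} = 41178 - \frac{1}{2601} = \frac{107103977}{2601}$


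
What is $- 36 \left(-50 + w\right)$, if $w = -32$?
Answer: $2952$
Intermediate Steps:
$- 36 \left(-50 + w\right) = - 36 \left(-50 - 32\right) = \left(-36\right) \left(-82\right) = 2952$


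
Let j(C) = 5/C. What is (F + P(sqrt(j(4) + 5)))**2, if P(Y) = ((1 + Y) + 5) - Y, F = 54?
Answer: 3600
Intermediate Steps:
P(Y) = 6 (P(Y) = (6 + Y) - Y = 6)
(F + P(sqrt(j(4) + 5)))**2 = (54 + 6)**2 = 60**2 = 3600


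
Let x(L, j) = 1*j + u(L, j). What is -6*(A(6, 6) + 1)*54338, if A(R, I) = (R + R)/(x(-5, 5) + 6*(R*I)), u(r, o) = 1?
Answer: -12715092/37 ≈ -3.4365e+5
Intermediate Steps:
x(L, j) = 1 + j (x(L, j) = 1*j + 1 = j + 1 = 1 + j)
A(R, I) = 2*R/(6 + 6*I*R) (A(R, I) = (R + R)/((1 + 5) + 6*(R*I)) = (2*R)/(6 + 6*(I*R)) = (2*R)/(6 + 6*I*R) = 2*R/(6 + 6*I*R))
-6*(A(6, 6) + 1)*54338 = -6*((⅓)*6/(1 + 6*6) + 1)*54338 = -6*((⅓)*6/(1 + 36) + 1)*54338 = -6*((⅓)*6/37 + 1)*54338 = -6*((⅓)*6*(1/37) + 1)*54338 = -6*(2/37 + 1)*54338 = -6*39/37*54338 = -234/37*54338 = -12715092/37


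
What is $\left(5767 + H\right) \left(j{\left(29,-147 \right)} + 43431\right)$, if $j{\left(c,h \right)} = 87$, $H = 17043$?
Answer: $992645580$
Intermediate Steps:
$\left(5767 + H\right) \left(j{\left(29,-147 \right)} + 43431\right) = \left(5767 + 17043\right) \left(87 + 43431\right) = 22810 \cdot 43518 = 992645580$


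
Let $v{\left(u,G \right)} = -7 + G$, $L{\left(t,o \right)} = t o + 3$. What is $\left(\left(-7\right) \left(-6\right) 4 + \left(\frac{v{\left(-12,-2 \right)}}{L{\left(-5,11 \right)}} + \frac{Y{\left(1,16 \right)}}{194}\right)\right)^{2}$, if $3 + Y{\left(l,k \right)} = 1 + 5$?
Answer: $\frac{719685845649}{25441936} \approx 28287.0$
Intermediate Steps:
$Y{\left(l,k \right)} = 3$ ($Y{\left(l,k \right)} = -3 + \left(1 + 5\right) = -3 + 6 = 3$)
$L{\left(t,o \right)} = 3 + o t$ ($L{\left(t,o \right)} = o t + 3 = 3 + o t$)
$\left(\left(-7\right) \left(-6\right) 4 + \left(\frac{v{\left(-12,-2 \right)}}{L{\left(-5,11 \right)}} + \frac{Y{\left(1,16 \right)}}{194}\right)\right)^{2} = \left(\left(-7\right) \left(-6\right) 4 + \left(\frac{-7 - 2}{3 + 11 \left(-5\right)} + \frac{3}{194}\right)\right)^{2} = \left(42 \cdot 4 - \left(- \frac{3}{194} + \frac{9}{3 - 55}\right)\right)^{2} = \left(168 - \left(- \frac{3}{194} + \frac{9}{-52}\right)\right)^{2} = \left(168 + \left(\left(-9\right) \left(- \frac{1}{52}\right) + \frac{3}{194}\right)\right)^{2} = \left(168 + \left(\frac{9}{52} + \frac{3}{194}\right)\right)^{2} = \left(168 + \frac{951}{5044}\right)^{2} = \left(\frac{848343}{5044}\right)^{2} = \frac{719685845649}{25441936}$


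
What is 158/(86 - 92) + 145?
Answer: 356/3 ≈ 118.67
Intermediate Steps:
158/(86 - 92) + 145 = 158/(-6) + 145 = 158*(-1/6) + 145 = -79/3 + 145 = 356/3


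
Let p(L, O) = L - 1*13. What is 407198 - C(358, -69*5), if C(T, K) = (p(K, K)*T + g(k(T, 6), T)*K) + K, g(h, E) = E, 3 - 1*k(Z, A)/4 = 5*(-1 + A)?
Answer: 659217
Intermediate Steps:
p(L, O) = -13 + L (p(L, O) = L - 13 = -13 + L)
k(Z, A) = 32 - 20*A (k(Z, A) = 12 - 20*(-1 + A) = 12 - 4*(-5 + 5*A) = 12 + (20 - 20*A) = 32 - 20*A)
C(T, K) = K + K*T + T*(-13 + K) (C(T, K) = ((-13 + K)*T + T*K) + K = (T*(-13 + K) + K*T) + K = (K*T + T*(-13 + K)) + K = K + K*T + T*(-13 + K))
407198 - C(358, -69*5) = 407198 - (-69*5 - 69*5*358 + 358*(-13 - 69*5)) = 407198 - (-345 - 345*358 + 358*(-13 - 345)) = 407198 - (-345 - 123510 + 358*(-358)) = 407198 - (-345 - 123510 - 128164) = 407198 - 1*(-252019) = 407198 + 252019 = 659217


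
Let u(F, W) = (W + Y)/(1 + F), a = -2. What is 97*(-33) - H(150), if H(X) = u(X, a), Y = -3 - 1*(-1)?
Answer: -483347/151 ≈ -3201.0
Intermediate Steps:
Y = -2 (Y = -3 + 1 = -2)
u(F, W) = (-2 + W)/(1 + F) (u(F, W) = (W - 2)/(1 + F) = (-2 + W)/(1 + F))
H(X) = -4/(1 + X) (H(X) = (-2 - 2)/(1 + X) = -4/(1 + X))
97*(-33) - H(150) = 97*(-33) - (-4)/(1 + 150) = -3201 - (-4)/151 = -3201 - 1*(-4/151) = -3201 + 4/151 = -483347/151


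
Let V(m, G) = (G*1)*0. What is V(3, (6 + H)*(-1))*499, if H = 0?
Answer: 0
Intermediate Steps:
V(m, G) = 0 (V(m, G) = G*0 = 0)
V(3, (6 + H)*(-1))*499 = 0*499 = 0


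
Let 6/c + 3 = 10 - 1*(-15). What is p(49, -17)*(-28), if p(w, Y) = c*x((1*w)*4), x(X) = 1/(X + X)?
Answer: -3/154 ≈ -0.019481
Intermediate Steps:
x(X) = 1/(2*X)
c = 3/11 (c = 6/(-3 + (10 - 1*(-15))) = 6/(-3 + (10 + 15)) = 6/(-3 + 25) = 6/22 = 6*(1/22) = 3/11 ≈ 0.27273)
p(w, Y) = 3/(88*w) (p(w, Y) = 3*(1/(2*(((1*w)*4))))/11 = 3*(1/(2*((w*4))))/11 = 3*(1/(2*((4*w))))/11 = 3*((1/(4*w))/2)/11 = 3*(1/(8*w))/11 = 3/(88*w))
p(49, -17)*(-28) = ((3/88)/49)*(-28) = ((3/88)*(1/49))*(-28) = (3/4312)*(-28) = -3/154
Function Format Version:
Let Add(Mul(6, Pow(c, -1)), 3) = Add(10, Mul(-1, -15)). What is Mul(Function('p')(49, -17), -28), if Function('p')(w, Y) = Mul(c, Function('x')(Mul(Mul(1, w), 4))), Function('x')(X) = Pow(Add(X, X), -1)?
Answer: Rational(-3, 154) ≈ -0.019481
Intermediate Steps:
Function('x')(X) = Mul(Rational(1, 2), Pow(X, -1)) (Function('x')(X) = Pow(Mul(2, X), -1) = Mul(Rational(1, 2), Pow(X, -1)))
c = Rational(3, 11) (c = Mul(6, Pow(Add(-3, Add(10, Mul(-1, -15))), -1)) = Mul(6, Pow(Add(-3, Add(10, 15)), -1)) = Mul(6, Pow(Add(-3, 25), -1)) = Mul(6, Pow(22, -1)) = Mul(6, Rational(1, 22)) = Rational(3, 11) ≈ 0.27273)
Function('p')(w, Y) = Mul(Rational(3, 88), Pow(w, -1)) (Function('p')(w, Y) = Mul(Rational(3, 11), Mul(Rational(1, 2), Pow(Mul(Mul(1, w), 4), -1))) = Mul(Rational(3, 11), Mul(Rational(1, 2), Pow(Mul(w, 4), -1))) = Mul(Rational(3, 11), Mul(Rational(1, 2), Pow(Mul(4, w), -1))) = Mul(Rational(3, 11), Mul(Rational(1, 2), Mul(Rational(1, 4), Pow(w, -1)))) = Mul(Rational(3, 11), Mul(Rational(1, 8), Pow(w, -1))) = Mul(Rational(3, 88), Pow(w, -1)))
Mul(Function('p')(49, -17), -28) = Mul(Mul(Rational(3, 88), Pow(49, -1)), -28) = Mul(Mul(Rational(3, 88), Rational(1, 49)), -28) = Mul(Rational(3, 4312), -28) = Rational(-3, 154)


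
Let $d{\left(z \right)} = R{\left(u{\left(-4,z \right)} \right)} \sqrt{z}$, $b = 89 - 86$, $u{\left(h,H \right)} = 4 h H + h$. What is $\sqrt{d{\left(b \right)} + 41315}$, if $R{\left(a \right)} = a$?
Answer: $\sqrt{41315 - 52 \sqrt{3}} \approx 203.04$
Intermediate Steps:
$u{\left(h,H \right)} = h + 4 H h$ ($u{\left(h,H \right)} = 4 H h + h = h + 4 H h$)
$b = 3$
$d{\left(z \right)} = \sqrt{z} \left(-4 - 16 z\right)$ ($d{\left(z \right)} = - 4 \left(1 + 4 z\right) \sqrt{z} = \left(-4 - 16 z\right) \sqrt{z} = \sqrt{z} \left(-4 - 16 z\right)$)
$\sqrt{d{\left(b \right)} + 41315} = \sqrt{\sqrt{3} \left(-4 - 48\right) + 41315} = \sqrt{\sqrt{3} \left(-52\right) + 41315} = \sqrt{- 52 \sqrt{3} + 41315} = \sqrt{41315 - 52 \sqrt{3}}$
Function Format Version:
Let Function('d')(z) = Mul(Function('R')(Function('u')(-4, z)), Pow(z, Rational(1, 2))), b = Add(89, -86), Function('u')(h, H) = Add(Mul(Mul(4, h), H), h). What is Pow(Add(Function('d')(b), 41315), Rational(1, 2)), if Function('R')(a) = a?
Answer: Pow(Add(41315, Mul(-52, Pow(3, Rational(1, 2)))), Rational(1, 2)) ≈ 203.04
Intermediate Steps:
Function('u')(h, H) = Add(h, Mul(4, H, h)) (Function('u')(h, H) = Add(Mul(4, H, h), h) = Add(h, Mul(4, H, h)))
b = 3
Function('d')(z) = Mul(Pow(z, Rational(1, 2)), Add(-4, Mul(-16, z))) (Function('d')(z) = Mul(Mul(-4, Add(1, Mul(4, z))), Pow(z, Rational(1, 2))) = Mul(Add(-4, Mul(-16, z)), Pow(z, Rational(1, 2))) = Mul(Pow(z, Rational(1, 2)), Add(-4, Mul(-16, z))))
Pow(Add(Function('d')(b), 41315), Rational(1, 2)) = Pow(Add(Mul(Pow(3, Rational(1, 2)), Add(-4, Mul(-16, 3))), 41315), Rational(1, 2)) = Pow(Add(Mul(Pow(3, Rational(1, 2)), Add(-4, -48)), 41315), Rational(1, 2)) = Pow(Add(Mul(Pow(3, Rational(1, 2)), -52), 41315), Rational(1, 2)) = Pow(Add(Mul(-52, Pow(3, Rational(1, 2))), 41315), Rational(1, 2)) = Pow(Add(41315, Mul(-52, Pow(3, Rational(1, 2)))), Rational(1, 2))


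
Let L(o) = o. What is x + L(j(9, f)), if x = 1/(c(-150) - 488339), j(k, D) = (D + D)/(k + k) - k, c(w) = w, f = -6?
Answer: -14166184/1465467 ≈ -9.6667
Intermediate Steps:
j(k, D) = -k + D/k (j(k, D) = (2*D)/((2*k)) - k = (2*D)*(1/(2*k)) - k = D/k - k = -k + D/k)
x = -1/488489 (x = 1/(-150 - 488339) = 1/(-488489) = -1/488489 ≈ -2.0471e-6)
x + L(j(9, f)) = -1/488489 + (-1*9 - 6/9) = -1/488489 + (-9 - 6*1/9) = -1/488489 + (-9 - 2/3) = -1/488489 - 29/3 = -14166184/1465467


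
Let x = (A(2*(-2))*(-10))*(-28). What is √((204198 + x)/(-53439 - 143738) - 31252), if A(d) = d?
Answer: I*√1215079341380714/197177 ≈ 176.79*I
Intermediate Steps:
x = -1120 (x = ((2*(-2))*(-10))*(-28) = -4*(-10)*(-28) = 40*(-28) = -1120)
√((204198 + x)/(-53439 - 143738) - 31252) = √((204198 - 1120)/(-53439 - 143738) - 31252) = √(203078/(-197177) - 31252) = √(203078*(-1/197177) - 31252) = √(-203078/197177 - 31252) = √(-6162378682/197177) = I*√1215079341380714/197177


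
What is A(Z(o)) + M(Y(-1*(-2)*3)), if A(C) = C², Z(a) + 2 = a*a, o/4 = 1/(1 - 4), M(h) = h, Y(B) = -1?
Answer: -77/81 ≈ -0.95062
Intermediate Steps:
o = -4/3 (o = 4/(1 - 4) = 4/(-3) = 4*(-⅓) = -4/3 ≈ -1.3333)
Z(a) = -2 + a² (Z(a) = -2 + a*a = -2 + a²)
A(Z(o)) + M(Y(-1*(-2)*3)) = (-2 + (-4/3)²)² - 1 = (-2 + 16/9)² - 1 = (-2/9)² - 1 = 4/81 - 1 = -77/81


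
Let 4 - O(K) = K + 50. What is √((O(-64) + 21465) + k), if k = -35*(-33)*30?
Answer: 27*√77 ≈ 236.92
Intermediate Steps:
O(K) = -46 - K (O(K) = 4 - (K + 50) = 4 - (50 + K) = 4 + (-50 - K) = -46 - K)
k = 34650 (k = 1155*30 = 34650)
√((O(-64) + 21465) + k) = √(((-46 - 1*(-64)) + 21465) + 34650) = √(((-46 + 64) + 21465) + 34650) = √((18 + 21465) + 34650) = √(21483 + 34650) = √56133 = 27*√77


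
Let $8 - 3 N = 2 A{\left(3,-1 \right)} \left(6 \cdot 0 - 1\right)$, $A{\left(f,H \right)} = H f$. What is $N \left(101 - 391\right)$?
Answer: $- \frac{580}{3} \approx -193.33$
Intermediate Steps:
$N = \frac{2}{3}$ ($N = \frac{8}{3} - \frac{2 \left(\left(-1\right) 3\right) \left(6 \cdot 0 - 1\right)}{3} = \frac{8}{3} - \frac{2 \left(-3\right) \left(0 - 1\right)}{3} = \frac{8}{3} - \frac{\left(-6\right) \left(-1\right)}{3} = \frac{8}{3} - 2 = \frac{2}{3} \approx 0.66667$)
$N \left(101 - 391\right) = \frac{2 \left(101 - 391\right)}{3} = \frac{2}{3} \left(-290\right) = - \frac{580}{3}$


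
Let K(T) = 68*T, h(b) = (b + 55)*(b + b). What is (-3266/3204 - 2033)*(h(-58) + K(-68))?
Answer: 6966670862/801 ≈ 8.6975e+6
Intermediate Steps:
h(b) = 2*b*(55 + b) (h(b) = (55 + b)*(2*b) = 2*b*(55 + b))
(-3266/3204 - 2033)*(h(-58) + K(-68)) = (-3266/3204 - 2033)*(2*(-58)*(55 - 58) + 68*(-68)) = (-3266*1/3204 - 2033)*(2*(-58)*(-3) - 4624) = (-1633/1602 - 2033)*(348 - 4624) = -3258499/1602*(-4276) = 6966670862/801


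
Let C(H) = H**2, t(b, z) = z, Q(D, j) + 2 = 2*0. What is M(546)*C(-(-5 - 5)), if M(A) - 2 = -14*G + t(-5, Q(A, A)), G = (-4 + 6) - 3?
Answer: 1400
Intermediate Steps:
Q(D, j) = -2 (Q(D, j) = -2 + 2*0 = -2 + 0 = -2)
G = -1 (G = 2 - 3 = -1)
M(A) = 14 (M(A) = 2 + (-14*(-1) - 2) = 2 + (14 - 2) = 2 + 12 = 14)
M(546)*C(-(-5 - 5)) = 14*(-(-5 - 5))**2 = 14*(-1*(-10))**2 = 14*10**2 = 14*100 = 1400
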